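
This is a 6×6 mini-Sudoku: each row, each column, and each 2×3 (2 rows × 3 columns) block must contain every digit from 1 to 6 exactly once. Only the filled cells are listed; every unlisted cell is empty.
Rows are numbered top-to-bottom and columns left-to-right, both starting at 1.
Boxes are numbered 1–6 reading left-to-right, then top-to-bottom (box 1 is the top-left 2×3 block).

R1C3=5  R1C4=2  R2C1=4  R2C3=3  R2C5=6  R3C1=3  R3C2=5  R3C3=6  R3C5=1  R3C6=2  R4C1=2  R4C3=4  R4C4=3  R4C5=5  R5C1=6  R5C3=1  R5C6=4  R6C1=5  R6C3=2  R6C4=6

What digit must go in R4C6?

6

Row 4 already contains {2, 3, 4, 5}.
Column 6 already contains {2, 4}.
Its 2×3 block (box 4) already contains {1, 2, 3, 5}.
The only value from 1–6 not eliminated is 6, so R4C6 = 6.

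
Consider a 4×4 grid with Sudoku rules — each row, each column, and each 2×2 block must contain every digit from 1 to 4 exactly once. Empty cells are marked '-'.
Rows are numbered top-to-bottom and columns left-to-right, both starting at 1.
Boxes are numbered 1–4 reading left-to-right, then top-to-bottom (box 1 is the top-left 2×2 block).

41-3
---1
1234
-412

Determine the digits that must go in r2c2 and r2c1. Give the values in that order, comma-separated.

3,2

For r2c2:
  Row 2 already contains {1}.
  Column 2 already contains {1, 2, 4}.
  Its 2×2 block (box 1) already contains {1, 4}.
  The only value from 1–4 not eliminated is 3, so r2c2 = 3.
For r2c1:
  Consider where 2 can go in column 1.
  r4c1 is out (row 4 already has a 2).
  So the only cell in column 1 that can hold 2 is r2c1.
  So r2c1 = 2.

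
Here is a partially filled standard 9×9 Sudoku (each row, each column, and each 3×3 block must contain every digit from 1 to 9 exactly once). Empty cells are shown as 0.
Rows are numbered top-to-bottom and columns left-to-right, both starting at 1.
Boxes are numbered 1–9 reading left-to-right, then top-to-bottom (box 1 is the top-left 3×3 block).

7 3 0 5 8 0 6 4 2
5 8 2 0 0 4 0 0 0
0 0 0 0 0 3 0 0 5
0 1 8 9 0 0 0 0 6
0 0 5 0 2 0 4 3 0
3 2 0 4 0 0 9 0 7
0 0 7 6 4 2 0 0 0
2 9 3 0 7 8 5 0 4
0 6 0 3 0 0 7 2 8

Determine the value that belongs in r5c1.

Cell r5c1 itself could take any of {6, 9} by direct elimination.
Consider where 9 can go in box 4.
r4c1 is out (row 4 already has a 9).
r5c2 is out (column 2 already has a 9).
r6c3 is out (row 6 already has a 9).
So the only cell in box 4 that can hold 9 is r5c1.
Therefore r5c1 = 9.

9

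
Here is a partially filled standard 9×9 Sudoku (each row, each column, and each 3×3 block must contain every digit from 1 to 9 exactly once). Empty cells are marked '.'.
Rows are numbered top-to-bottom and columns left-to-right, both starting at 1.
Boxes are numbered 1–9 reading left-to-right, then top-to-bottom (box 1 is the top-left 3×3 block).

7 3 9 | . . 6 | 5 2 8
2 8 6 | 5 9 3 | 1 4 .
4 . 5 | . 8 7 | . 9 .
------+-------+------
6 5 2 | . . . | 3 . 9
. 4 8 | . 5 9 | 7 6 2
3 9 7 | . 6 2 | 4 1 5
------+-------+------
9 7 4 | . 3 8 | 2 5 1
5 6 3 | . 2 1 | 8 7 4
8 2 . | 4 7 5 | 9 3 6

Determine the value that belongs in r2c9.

Row 2 already contains {1, 2, 3, 4, 5, 6, 8, 9}.
Column 9 already contains {1, 2, 4, 5, 6, 8, 9}.
Its 3×3 block (box 3) already contains {1, 2, 4, 5, 8, 9}.
The only value from 1–9 not eliminated is 7, so r2c9 = 7.

7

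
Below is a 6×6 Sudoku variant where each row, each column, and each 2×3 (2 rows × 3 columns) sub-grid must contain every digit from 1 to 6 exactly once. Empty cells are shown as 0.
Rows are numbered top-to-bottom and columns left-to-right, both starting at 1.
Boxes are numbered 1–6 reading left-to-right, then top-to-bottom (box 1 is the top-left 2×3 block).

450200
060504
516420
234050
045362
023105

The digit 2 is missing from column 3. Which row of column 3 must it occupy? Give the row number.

Consider where 2 can go in column 3.
R1C3 is out (row 1 already has a 2).
So the only cell in column 3 that can hold 2 is R2C3.
That is row 2.

2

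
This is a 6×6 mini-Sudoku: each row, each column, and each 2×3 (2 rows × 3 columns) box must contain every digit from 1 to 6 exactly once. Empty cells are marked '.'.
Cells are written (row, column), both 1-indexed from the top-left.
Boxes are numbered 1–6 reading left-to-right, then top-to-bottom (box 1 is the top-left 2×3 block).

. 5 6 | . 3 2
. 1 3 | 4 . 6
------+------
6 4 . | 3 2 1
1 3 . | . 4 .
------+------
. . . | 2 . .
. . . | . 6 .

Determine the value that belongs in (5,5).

1

Cell (5,5) itself could take any of {1, 5} by direct elimination.
Consider where 1 can go in column 5.
(2,5) is out (row 2 already has a 1).
So the only cell in column 5 that can hold 1 is (5,5).
Therefore (5,5) = 1.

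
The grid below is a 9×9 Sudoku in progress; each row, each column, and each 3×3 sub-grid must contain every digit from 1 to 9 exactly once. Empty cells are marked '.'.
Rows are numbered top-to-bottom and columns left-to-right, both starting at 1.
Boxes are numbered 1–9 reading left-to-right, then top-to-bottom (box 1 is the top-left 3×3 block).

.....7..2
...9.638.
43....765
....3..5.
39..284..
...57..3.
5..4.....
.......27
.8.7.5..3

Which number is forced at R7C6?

Cell R7C6 itself could take any of {1, 2, 3, 9} by direct elimination.
Consider where 2 can go in box 8.
R7C5 is out (column 5 already has a 2).
R8C4 is out (row 8 already has a 2).
R8C5 is out (row 8 already has a 2).
R8C6 is out (row 8 already has a 2).
R9C5 is out (column 5 already has a 2).
So the only cell in box 8 that can hold 2 is R7C6.
Therefore R7C6 = 2.

2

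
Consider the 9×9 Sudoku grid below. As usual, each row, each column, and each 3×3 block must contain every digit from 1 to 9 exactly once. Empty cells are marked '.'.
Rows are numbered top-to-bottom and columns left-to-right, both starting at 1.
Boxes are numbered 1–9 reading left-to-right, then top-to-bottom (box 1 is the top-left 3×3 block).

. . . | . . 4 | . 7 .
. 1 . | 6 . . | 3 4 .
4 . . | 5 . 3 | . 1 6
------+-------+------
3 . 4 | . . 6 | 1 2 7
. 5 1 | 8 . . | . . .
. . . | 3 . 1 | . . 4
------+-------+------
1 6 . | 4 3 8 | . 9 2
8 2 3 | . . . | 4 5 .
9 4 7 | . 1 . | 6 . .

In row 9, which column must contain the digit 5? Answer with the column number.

6

Consider where 5 can go in row 9.
r9c4 is out (column 4 already has a 5).
r9c8 is out (column 8 already has a 5).
r9c9 is out (box 9 already has a 5).
So the only cell in row 9 that can hold 5 is r9c6.
That is column 6.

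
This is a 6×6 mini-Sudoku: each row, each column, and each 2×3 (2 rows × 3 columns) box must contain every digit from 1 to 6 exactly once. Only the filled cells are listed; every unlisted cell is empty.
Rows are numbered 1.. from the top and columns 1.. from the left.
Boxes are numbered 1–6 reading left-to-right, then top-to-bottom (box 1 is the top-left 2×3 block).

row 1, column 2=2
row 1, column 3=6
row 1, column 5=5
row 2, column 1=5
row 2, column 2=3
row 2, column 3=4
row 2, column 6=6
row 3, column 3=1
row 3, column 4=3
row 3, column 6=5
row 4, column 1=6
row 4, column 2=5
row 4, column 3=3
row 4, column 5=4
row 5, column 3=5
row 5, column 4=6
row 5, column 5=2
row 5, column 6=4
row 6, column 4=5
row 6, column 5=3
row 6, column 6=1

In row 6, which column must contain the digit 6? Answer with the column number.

Consider where 6 can go in row 6.
row 6, column 1 is out (column 1 already has a 6).
row 6, column 3 is out (column 3 already has a 6).
So the only cell in row 6 that can hold 6 is row 6, column 2.
That is column 2.

2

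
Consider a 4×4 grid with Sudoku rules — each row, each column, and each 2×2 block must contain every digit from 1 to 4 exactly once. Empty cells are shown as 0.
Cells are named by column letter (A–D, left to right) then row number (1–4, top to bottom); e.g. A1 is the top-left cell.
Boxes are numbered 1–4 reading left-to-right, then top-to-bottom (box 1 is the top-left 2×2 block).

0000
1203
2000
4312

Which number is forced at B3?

1

Row 3 already contains {2}.
Column B already contains {2, 3}.
Its 2×2 block (box 3) already contains {2, 3, 4}.
The only value from 1–4 not eliminated is 1, so B3 = 1.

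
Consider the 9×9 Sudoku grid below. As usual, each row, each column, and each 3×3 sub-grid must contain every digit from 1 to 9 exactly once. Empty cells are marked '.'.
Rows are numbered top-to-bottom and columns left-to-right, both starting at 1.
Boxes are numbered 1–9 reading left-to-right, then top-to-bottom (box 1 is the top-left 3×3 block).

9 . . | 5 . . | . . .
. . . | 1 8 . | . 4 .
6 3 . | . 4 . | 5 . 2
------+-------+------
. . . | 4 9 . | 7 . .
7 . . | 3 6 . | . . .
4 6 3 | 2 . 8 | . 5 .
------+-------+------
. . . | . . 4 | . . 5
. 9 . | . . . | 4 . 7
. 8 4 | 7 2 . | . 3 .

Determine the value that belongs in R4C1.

8

Cell R4C1 itself could take any of {1, 2, 5, 8} by direct elimination.
Consider where 8 can go in column 1.
R2C1 is out (row 2 already has a 8).
R7C1 is out (box 7 already has a 8).
R8C1 is out (box 7 already has a 8).
R9C1 is out (row 9 already has a 8).
So the only cell in column 1 that can hold 8 is R4C1.
Therefore R4C1 = 8.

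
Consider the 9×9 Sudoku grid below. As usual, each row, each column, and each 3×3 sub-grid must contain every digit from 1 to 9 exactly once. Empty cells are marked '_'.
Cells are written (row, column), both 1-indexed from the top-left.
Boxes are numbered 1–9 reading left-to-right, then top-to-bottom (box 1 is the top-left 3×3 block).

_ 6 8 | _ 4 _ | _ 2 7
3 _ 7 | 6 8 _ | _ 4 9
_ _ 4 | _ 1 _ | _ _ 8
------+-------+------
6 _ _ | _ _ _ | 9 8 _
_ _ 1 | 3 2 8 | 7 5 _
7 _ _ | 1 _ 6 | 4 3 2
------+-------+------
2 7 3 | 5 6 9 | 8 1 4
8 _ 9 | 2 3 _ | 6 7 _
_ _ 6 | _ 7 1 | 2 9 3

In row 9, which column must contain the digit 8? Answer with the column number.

Consider where 8 can go in row 9.
(9,1) is out (column 1 already has a 8).
(9,2) is out (box 7 already has a 8).
So the only cell in row 9 that can hold 8 is (9,4).
That is column 4.

4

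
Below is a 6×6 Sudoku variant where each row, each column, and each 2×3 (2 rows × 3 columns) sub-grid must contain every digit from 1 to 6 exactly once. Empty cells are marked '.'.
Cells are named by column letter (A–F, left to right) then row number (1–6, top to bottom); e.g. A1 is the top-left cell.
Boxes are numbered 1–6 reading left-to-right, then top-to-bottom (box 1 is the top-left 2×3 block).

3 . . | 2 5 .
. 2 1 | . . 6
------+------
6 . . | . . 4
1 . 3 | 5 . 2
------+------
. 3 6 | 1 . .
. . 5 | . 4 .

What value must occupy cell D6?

Cell D6 itself could take any of {3, 6} by direct elimination.
Consider where 6 can go in column D.
D2 is out (row 2 already has a 6).
D3 is out (row 3 already has a 6).
So the only cell in column D that can hold 6 is D6.
Therefore D6 = 6.

6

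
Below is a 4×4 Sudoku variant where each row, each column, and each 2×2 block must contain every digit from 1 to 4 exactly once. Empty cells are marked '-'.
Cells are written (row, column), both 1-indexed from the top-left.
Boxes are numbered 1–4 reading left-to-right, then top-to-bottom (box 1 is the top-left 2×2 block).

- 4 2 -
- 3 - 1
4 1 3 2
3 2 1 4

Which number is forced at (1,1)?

Row 1 already contains {2, 4}.
Column 1 already contains {3, 4}.
Its 2×2 block (box 1) already contains {3, 4}.
The only value from 1–4 not eliminated is 1, so (1,1) = 1.

1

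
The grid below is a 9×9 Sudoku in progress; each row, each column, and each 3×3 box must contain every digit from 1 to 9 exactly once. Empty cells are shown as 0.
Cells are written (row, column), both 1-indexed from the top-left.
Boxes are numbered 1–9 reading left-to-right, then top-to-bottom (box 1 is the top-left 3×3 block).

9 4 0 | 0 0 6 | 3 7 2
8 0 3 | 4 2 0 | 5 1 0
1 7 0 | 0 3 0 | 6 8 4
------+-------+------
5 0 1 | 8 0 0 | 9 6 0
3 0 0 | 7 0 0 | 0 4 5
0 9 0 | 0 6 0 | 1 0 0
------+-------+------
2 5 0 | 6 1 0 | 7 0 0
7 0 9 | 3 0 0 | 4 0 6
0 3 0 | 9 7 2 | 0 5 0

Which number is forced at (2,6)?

7

Cell (2,6) itself could take any of {7, 9} by direct elimination.
Consider where 7 can go in row 2.
(2,2) is out (column 2 already has a 7).
(2,9) is out (box 3 already has a 7).
So the only cell in row 2 that can hold 7 is (2,6).
Therefore (2,6) = 7.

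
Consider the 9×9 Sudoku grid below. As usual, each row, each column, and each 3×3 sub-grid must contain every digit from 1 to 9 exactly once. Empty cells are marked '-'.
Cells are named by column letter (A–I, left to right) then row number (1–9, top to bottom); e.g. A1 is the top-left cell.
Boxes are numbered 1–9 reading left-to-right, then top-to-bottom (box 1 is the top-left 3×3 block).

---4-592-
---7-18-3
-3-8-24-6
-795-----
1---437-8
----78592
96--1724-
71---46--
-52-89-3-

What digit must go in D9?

Row 9 already contains {2, 3, 5, 8, 9}.
Column D already contains {4, 5, 7, 8}.
Its 3×3 block (box 8) already contains {1, 4, 7, 8, 9}.
The only value from 1–9 not eliminated is 6, so D9 = 6.

6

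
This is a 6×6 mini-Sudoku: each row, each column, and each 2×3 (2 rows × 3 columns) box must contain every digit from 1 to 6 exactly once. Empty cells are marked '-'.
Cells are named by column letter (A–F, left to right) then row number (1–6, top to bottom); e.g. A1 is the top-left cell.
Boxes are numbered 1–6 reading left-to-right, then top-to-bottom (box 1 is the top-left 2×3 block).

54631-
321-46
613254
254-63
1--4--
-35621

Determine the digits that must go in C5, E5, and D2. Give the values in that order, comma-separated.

For C5:
  Row 5 already contains {1, 4}.
  Column C already contains {1, 3, 4, 5, 6}.
  Its 2×3 block (box 5) already contains {1, 3, 5}.
  The only value from 1–6 not eliminated is 2, so C5 = 2.
For E5:
  Row 5 already contains {1, 4}.
  Column E already contains {1, 2, 4, 5, 6}.
  Its 2×3 block (box 6) already contains {1, 2, 4, 6}.
  The only value from 1–6 not eliminated is 3, so E5 = 3.
For D2:
  Row 2 already contains {1, 2, 3, 4, 6}.
  Column D already contains {2, 3, 4, 6}.
  Its 2×3 block (box 2) already contains {1, 3, 4, 6}.
  The only value from 1–6 not eliminated is 5, so D2 = 5.

2,3,5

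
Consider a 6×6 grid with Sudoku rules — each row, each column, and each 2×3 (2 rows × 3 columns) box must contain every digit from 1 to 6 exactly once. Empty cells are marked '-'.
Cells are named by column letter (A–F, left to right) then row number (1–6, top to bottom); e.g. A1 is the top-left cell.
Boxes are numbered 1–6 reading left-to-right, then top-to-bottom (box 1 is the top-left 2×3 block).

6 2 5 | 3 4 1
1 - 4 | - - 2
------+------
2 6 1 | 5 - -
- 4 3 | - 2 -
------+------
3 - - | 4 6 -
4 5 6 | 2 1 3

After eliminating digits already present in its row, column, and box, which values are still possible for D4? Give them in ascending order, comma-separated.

Row 4 already contains {2, 3, 4}.
Column D already contains {2, 3, 4, 5}.
Its 2×3 block (box 4) already contains {2, 5}.
Removing those from 1–6 leaves {1, 6} as the candidates for D4.

1,6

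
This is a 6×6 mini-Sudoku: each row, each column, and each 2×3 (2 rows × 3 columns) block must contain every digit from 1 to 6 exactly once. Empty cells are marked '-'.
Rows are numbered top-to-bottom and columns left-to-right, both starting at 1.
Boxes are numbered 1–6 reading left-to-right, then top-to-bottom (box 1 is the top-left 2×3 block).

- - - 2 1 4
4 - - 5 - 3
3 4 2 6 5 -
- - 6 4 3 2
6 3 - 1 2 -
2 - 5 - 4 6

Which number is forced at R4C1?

Cell R4C1 itself could take any of {1, 5} by direct elimination.
Consider where 1 can go in column 1.
R1C1 is out (row 1 already has a 1).
So the only cell in column 1 that can hold 1 is R4C1.
Therefore R4C1 = 1.

1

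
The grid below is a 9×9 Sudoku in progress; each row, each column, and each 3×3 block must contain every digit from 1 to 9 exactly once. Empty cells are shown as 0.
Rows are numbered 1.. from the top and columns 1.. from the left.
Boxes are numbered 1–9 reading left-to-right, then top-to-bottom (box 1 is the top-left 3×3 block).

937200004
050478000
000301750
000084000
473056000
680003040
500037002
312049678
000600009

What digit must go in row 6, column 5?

Cell row 6, column 5 itself could take any of {1, 2, 9} by direct elimination.
Consider where 2 can go in box 5.
row 4, column 4 is out (column 4 already has a 2).
row 5, column 4 is out (column 4 already has a 2).
row 6, column 4 is out (column 4 already has a 2).
So the only cell in box 5 that can hold 2 is row 6, column 5.
Therefore row 6, column 5 = 2.

2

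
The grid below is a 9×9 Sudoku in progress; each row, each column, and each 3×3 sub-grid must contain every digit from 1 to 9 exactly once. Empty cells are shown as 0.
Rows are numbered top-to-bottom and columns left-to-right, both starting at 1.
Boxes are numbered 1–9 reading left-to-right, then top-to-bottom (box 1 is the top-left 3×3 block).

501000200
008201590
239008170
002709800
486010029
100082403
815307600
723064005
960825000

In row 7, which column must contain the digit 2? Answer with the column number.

9

Consider where 2 can go in row 7.
R7C5 is out (column 5 already has a 2).
R7C8 is out (column 8 already has a 2).
So the only cell in row 7 that can hold 2 is R7C9.
That is column 9.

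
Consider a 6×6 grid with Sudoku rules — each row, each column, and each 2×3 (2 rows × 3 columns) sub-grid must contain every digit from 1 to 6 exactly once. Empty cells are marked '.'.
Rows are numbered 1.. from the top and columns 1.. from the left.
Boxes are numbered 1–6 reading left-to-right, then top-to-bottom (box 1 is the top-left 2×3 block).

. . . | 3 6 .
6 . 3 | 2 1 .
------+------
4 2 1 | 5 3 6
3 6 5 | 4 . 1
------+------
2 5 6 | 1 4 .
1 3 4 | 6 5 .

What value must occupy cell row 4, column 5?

2

Row 4 already contains {1, 3, 4, 5, 6}.
Column 5 already contains {1, 3, 4, 5, 6}.
Its 2×3 block (box 4) already contains {1, 3, 4, 5, 6}.
The only value from 1–6 not eliminated is 2, so row 4, column 5 = 2.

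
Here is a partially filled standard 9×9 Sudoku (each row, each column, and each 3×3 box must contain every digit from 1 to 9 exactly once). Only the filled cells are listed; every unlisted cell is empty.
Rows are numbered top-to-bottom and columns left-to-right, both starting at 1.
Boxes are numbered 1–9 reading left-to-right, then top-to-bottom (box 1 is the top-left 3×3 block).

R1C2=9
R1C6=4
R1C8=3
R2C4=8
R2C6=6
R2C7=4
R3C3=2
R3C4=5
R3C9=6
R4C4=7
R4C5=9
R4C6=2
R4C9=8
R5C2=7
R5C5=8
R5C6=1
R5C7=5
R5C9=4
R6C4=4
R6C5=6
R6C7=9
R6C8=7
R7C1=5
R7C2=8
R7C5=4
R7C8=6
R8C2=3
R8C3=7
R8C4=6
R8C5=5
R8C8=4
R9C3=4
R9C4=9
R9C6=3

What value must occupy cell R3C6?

9

Cell R3C6 itself could take any of {7, 9} by direct elimination.
Consider where 9 can go in column 6.
R6C6 is out (row 6 already has a 9).
R7C6 is out (box 8 already has a 9).
R8C6 is out (box 8 already has a 9).
So the only cell in column 6 that can hold 9 is R3C6.
Therefore R3C6 = 9.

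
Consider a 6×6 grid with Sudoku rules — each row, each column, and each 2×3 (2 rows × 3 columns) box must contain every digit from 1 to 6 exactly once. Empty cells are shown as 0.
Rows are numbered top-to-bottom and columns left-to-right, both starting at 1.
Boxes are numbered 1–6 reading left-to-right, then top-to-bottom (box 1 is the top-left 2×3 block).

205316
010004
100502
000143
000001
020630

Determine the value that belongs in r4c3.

Cell r4c3 itself could take any of {2, 6} by direct elimination.
Consider where 2 can go in column 3.
r2c3 is out (box 1 already has a 2).
r3c3 is out (row 3 already has a 2).
r5c3 is out (box 5 already has a 2).
r6c3 is out (row 6 already has a 2).
So the only cell in column 3 that can hold 2 is r4c3.
Therefore r4c3 = 2.

2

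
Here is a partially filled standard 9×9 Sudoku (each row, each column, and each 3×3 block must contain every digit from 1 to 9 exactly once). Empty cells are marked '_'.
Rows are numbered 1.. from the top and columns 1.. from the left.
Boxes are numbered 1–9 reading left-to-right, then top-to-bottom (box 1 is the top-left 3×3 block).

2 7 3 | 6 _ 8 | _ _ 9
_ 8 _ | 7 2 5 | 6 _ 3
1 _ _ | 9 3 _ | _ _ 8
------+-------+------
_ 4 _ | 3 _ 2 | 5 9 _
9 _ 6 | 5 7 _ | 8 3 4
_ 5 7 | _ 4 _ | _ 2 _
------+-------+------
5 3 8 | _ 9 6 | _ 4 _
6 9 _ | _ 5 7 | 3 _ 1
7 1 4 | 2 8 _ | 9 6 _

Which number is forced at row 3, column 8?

7

Cell row 3, column 8 itself could take any of {5, 7} by direct elimination.
Consider where 7 can go in column 8.
row 1, column 8 is out (row 1 already has a 7).
row 2, column 8 is out (row 2 already has a 7).
row 8, column 8 is out (row 8 already has a 7).
So the only cell in column 8 that can hold 7 is row 3, column 8.
Therefore row 3, column 8 = 7.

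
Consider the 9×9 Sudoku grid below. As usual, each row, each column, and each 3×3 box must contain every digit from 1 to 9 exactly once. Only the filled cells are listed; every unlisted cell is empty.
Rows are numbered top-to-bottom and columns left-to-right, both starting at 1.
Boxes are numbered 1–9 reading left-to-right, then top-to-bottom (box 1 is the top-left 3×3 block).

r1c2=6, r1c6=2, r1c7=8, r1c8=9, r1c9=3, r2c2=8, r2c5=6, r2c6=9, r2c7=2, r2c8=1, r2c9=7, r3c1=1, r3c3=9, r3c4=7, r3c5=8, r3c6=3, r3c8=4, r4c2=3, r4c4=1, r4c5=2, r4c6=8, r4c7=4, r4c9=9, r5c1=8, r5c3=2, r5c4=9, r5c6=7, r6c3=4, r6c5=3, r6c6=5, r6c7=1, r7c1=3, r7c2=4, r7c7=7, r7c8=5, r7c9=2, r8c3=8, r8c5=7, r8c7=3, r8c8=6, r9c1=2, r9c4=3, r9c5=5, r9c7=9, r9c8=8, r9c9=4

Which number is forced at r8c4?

Cell r8c4 itself could take any of {2, 4} by direct elimination.
Consider where 2 can go in row 8.
r8c1 is out (column 1 already has a 2).
r8c2 is out (box 7 already has a 2).
r8c6 is out (column 6 already has a 2).
r8c9 is out (column 9 already has a 2).
So the only cell in row 8 that can hold 2 is r8c4.
Therefore r8c4 = 2.

2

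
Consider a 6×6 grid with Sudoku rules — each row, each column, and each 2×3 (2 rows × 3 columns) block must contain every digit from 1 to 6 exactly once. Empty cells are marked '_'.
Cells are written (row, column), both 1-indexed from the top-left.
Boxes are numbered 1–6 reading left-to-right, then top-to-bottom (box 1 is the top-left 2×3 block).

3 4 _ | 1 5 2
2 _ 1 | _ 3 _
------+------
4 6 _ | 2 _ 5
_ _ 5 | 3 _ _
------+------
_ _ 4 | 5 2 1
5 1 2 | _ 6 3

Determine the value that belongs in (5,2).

Row 5 already contains {1, 2, 4, 5}.
Column 2 already contains {1, 4, 6}.
Its 2×3 block (box 5) already contains {1, 2, 4, 5}.
The only value from 1–6 not eliminated is 3, so (5,2) = 3.

3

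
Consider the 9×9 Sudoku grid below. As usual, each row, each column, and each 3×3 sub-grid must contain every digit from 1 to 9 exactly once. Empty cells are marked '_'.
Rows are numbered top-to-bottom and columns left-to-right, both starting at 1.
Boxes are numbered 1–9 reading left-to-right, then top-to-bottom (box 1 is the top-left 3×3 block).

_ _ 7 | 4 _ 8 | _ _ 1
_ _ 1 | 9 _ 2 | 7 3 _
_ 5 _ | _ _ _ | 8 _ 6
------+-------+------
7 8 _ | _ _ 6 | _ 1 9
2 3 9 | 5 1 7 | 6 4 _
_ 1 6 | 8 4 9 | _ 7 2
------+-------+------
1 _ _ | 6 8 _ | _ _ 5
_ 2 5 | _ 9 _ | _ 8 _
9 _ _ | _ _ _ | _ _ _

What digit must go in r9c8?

Cell r9c8 itself could take any of {2, 6} by direct elimination.
Consider where 6 can go in column 8.
r1c8 is out (box 3 already has a 6).
r3c8 is out (row 3 already has a 6).
r7c8 is out (row 7 already has a 6).
So the only cell in column 8 that can hold 6 is r9c8.
Therefore r9c8 = 6.

6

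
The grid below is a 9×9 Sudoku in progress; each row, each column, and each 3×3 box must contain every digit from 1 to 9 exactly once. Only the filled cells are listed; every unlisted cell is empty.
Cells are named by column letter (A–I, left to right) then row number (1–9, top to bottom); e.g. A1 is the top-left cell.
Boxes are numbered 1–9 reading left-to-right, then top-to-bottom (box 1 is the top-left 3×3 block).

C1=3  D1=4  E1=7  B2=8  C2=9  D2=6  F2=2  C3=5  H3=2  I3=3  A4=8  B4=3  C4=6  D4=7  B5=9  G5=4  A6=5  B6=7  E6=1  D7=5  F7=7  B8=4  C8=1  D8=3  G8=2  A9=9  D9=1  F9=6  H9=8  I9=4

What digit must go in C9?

Cell C9 itself could take any of {2, 7} by direct elimination.
Consider where 7 can go in column C.
C5 is out (box 4 already has a 7).
C6 is out (row 6 already has a 7).
C7 is out (row 7 already has a 7).
So the only cell in column C that can hold 7 is C9.
Therefore C9 = 7.

7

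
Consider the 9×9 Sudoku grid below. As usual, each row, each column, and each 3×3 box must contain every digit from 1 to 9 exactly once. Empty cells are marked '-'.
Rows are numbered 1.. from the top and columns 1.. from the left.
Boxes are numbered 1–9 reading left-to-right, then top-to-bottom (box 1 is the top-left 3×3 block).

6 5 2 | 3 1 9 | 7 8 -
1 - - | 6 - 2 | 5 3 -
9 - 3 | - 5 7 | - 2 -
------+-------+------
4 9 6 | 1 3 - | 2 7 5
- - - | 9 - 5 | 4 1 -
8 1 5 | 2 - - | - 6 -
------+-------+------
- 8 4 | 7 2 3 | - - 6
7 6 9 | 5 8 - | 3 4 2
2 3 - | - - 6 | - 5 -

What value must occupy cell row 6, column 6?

Row 6 already contains {1, 2, 5, 6, 8}.
Column 6 already contains {2, 3, 5, 6, 7, 9}.
Its 3×3 block (box 5) already contains {1, 2, 3, 5, 9}.
The only value from 1–9 not eliminated is 4, so row 6, column 6 = 4.

4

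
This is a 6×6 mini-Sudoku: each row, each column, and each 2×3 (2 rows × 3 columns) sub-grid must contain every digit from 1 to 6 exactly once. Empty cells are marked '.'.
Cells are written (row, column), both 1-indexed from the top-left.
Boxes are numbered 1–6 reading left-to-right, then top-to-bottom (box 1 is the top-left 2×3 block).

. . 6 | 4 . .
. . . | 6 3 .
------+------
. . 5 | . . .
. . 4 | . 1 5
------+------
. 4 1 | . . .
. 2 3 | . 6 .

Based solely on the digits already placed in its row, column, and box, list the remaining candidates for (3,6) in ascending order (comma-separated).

2,3,4,6

Row 3 already contains {5}.
Column 6 already contains {5}.
Its 2×3 block (box 4) already contains {1, 5}.
Removing those from 1–6 leaves {2, 3, 4, 6} as the candidates for (3,6).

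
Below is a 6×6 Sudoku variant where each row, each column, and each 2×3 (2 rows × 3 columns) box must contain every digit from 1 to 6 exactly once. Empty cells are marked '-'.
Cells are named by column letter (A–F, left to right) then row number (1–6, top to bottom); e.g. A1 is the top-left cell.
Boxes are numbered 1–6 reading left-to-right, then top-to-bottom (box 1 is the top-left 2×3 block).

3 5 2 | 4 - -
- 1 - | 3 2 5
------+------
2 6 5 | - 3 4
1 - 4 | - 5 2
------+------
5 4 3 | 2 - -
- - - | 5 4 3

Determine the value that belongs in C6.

Cell C6 itself could take any of {1, 6} by direct elimination.
Consider where 1 can go in column C.
C2 is out (row 2 already has a 1).
So the only cell in column C that can hold 1 is C6.
Therefore C6 = 1.

1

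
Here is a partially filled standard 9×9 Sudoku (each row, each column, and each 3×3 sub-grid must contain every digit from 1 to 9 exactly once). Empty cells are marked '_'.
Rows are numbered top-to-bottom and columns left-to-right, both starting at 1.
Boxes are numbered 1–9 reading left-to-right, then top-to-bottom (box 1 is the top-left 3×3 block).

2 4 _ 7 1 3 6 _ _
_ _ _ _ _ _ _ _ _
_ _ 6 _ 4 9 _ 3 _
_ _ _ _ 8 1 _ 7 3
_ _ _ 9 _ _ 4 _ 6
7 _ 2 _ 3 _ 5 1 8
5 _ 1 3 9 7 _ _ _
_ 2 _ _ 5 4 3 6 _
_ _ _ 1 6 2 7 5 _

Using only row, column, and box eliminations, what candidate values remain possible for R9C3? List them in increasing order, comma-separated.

Row 9 already contains {1, 2, 5, 6, 7}.
Column 3 already contains {1, 2, 6}.
Its 3×3 block (box 7) already contains {1, 2, 5}.
Removing those from 1–9 leaves {3, 4, 8, 9} as the candidates for R9C3.

3,4,8,9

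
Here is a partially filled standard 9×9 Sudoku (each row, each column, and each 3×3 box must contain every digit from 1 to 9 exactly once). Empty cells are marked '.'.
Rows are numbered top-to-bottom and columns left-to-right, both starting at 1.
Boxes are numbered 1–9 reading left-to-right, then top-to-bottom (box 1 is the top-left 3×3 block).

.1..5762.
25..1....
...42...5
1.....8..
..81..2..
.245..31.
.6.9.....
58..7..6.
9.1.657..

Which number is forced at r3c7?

Cell r3c7 itself could take any of {1, 9} by direct elimination.
Consider where 1 can go in box 3.
r1c9 is out (row 1 already has a 1).
r2c7 is out (row 2 already has a 1).
r2c8 is out (row 2 already has a 1).
r2c9 is out (row 2 already has a 1).
r3c8 is out (column 8 already has a 1).
So the only cell in box 3 that can hold 1 is r3c7.
Therefore r3c7 = 1.

1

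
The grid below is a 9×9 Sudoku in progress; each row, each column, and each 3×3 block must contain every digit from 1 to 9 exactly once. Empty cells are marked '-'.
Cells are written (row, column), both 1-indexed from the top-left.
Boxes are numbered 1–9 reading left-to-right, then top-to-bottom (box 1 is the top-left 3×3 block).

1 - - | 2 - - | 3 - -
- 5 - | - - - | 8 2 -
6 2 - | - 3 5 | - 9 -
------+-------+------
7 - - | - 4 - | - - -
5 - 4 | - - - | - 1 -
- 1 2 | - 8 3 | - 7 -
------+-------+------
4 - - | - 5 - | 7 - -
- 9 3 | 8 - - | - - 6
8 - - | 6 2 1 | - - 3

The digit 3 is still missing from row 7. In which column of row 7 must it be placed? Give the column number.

Consider where 3 can go in row 7.
(7,2) is out (box 7 already has a 3).
(7,3) is out (column 3 already has a 3).
(7,6) is out (column 6 already has a 3).
(7,8) is out (box 9 already has a 3).
(7,9) is out (column 9 already has a 3).
So the only cell in row 7 that can hold 3 is (7,4).
That is column 4.

4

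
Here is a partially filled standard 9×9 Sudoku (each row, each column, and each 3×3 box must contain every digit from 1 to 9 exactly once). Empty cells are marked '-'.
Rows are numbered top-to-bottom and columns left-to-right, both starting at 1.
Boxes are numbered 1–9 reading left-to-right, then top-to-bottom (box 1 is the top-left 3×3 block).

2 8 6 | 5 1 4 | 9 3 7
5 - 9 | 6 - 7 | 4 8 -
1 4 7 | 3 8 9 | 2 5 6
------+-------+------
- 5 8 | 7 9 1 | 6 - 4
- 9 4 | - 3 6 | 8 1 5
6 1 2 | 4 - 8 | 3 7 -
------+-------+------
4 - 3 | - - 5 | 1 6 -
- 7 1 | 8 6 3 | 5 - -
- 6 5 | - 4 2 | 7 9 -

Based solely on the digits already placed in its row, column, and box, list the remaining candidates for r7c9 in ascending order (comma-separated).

Row 7 already contains {1, 3, 4, 5, 6}.
Column 9 already contains {4, 5, 6, 7}.
Its 3×3 block (box 9) already contains {1, 5, 6, 7, 9}.
Removing those from 1–9 leaves {2, 8} as the candidates for r7c9.

2,8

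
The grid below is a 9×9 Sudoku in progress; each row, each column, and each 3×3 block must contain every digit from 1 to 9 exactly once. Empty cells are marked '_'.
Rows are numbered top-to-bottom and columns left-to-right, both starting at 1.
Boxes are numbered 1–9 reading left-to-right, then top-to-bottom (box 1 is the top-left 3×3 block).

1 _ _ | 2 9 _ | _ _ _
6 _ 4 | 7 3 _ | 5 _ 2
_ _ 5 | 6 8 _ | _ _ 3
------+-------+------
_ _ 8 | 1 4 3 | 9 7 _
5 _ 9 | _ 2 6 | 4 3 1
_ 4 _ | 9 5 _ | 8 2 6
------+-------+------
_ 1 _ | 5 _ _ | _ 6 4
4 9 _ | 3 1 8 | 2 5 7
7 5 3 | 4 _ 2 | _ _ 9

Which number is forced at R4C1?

2

Row 4 already contains {1, 3, 4, 7, 8, 9}.
Column 1 already contains {1, 4, 5, 6, 7}.
Its 3×3 block (box 4) already contains {4, 5, 8, 9}.
The only value from 1–9 not eliminated is 2, so R4C1 = 2.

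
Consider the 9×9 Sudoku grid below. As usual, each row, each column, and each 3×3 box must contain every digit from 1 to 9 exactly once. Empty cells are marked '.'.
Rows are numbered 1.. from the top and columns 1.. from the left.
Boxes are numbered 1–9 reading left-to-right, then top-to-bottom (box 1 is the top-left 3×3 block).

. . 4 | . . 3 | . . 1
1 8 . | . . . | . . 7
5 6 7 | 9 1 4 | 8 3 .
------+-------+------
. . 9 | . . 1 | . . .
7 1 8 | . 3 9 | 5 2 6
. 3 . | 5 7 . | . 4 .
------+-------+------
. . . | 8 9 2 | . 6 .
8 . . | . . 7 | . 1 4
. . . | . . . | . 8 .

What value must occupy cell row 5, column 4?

Row 5 already contains {1, 2, 3, 5, 6, 7, 8, 9}.
Column 4 already contains {5, 8, 9}.
Its 3×3 block (box 5) already contains {1, 3, 5, 7, 9}.
The only value from 1–9 not eliminated is 4, so row 5, column 4 = 4.

4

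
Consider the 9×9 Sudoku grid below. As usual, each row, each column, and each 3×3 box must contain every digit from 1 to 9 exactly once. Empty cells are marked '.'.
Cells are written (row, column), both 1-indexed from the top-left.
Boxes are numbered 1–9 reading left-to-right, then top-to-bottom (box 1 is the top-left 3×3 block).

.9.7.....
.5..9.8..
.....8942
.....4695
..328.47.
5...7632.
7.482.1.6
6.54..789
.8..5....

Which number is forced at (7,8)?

Cell (7,8) itself could take any of {3, 5} by direct elimination.
Consider where 5 can go in box 9.
(9,7) is out (row 9 already has a 5).
(9,8) is out (row 9 already has a 5).
(9,9) is out (row 9 already has a 5).
So the only cell in box 9 that can hold 5 is (7,8).
Therefore (7,8) = 5.

5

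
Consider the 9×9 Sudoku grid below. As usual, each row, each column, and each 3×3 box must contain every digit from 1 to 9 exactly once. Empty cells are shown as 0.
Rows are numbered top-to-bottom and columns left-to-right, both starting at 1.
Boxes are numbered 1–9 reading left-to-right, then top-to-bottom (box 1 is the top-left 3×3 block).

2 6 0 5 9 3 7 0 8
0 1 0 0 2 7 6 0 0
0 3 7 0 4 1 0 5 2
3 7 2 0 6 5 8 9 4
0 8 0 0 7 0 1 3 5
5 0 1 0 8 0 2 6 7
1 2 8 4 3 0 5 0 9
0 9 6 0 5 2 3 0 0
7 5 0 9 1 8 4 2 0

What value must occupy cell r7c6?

6

Row 7 already contains {1, 2, 3, 4, 5, 8, 9}.
Column 6 already contains {1, 2, 3, 5, 7, 8}.
Its 3×3 block (box 8) already contains {1, 2, 3, 4, 5, 8, 9}.
The only value from 1–9 not eliminated is 6, so r7c6 = 6.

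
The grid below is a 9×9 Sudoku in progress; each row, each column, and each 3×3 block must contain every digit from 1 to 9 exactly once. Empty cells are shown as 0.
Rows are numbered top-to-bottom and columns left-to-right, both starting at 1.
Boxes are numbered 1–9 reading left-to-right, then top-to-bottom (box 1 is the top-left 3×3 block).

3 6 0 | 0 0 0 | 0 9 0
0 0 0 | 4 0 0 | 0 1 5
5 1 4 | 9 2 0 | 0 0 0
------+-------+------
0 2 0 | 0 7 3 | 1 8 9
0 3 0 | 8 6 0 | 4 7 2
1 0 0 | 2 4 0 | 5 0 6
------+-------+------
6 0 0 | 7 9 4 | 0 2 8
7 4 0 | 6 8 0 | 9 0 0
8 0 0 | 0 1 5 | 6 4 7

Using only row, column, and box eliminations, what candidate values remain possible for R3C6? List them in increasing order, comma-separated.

Row 3 already contains {1, 2, 4, 5, 9}.
Column 6 already contains {3, 4, 5}.
Its 3×3 block (box 2) already contains {2, 4, 9}.
Removing those from 1–9 leaves {6, 7, 8} as the candidates for R3C6.

6,7,8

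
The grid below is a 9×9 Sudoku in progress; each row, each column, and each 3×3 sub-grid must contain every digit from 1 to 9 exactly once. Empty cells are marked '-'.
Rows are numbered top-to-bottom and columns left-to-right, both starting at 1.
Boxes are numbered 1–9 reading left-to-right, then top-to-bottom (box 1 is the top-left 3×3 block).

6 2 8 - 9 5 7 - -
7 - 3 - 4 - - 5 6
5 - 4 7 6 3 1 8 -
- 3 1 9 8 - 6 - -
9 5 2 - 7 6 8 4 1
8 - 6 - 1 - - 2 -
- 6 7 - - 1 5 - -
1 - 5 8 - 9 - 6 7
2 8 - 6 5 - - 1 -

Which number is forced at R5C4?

Row 5 already contains {1, 2, 4, 5, 6, 7, 8, 9}.
Column 4 already contains {6, 7, 8, 9}.
Its 3×3 block (box 5) already contains {1, 6, 7, 8, 9}.
The only value from 1–9 not eliminated is 3, so R5C4 = 3.

3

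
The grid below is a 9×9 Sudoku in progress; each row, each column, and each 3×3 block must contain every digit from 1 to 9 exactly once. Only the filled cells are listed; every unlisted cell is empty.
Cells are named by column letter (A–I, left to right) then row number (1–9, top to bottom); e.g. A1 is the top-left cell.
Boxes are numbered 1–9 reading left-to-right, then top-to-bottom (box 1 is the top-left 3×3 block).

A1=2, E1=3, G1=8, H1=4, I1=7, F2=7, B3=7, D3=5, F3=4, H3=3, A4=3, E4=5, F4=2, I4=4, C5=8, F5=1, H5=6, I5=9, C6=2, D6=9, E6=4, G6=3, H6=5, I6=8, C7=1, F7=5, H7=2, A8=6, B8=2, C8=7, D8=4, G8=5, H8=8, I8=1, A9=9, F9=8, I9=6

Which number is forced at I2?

Cell I2 itself could take any of {2, 5} by direct elimination.
Consider where 5 can go in column I.
I3 is out (row 3 already has a 5).
I7 is out (row 7 already has a 5).
So the only cell in column I that can hold 5 is I2.
Therefore I2 = 5.

5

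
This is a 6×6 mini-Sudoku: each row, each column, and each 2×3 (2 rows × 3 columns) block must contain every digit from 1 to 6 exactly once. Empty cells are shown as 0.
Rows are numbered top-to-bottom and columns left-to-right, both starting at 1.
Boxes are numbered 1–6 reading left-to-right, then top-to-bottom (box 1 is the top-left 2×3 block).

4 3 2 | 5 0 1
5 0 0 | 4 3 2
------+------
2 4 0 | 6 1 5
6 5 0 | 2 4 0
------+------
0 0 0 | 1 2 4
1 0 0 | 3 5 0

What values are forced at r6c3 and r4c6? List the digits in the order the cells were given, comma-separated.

4,3

For r6c3:
  Consider where 4 can go in box 5.
  r5c1 is out (row 5 already has a 4).
  r5c2 is out (row 5 already has a 4).
  r5c3 is out (row 5 already has a 4).
  r6c2 is out (column 2 already has a 4).
  So the only cell in box 5 that can hold 4 is r6c3.
  So r6c3 = 4.
For r4c6:
  Row 4 already contains {2, 4, 5, 6}.
  Column 6 already contains {1, 2, 4, 5}.
  Its 2×3 block (box 4) already contains {1, 2, 4, 5, 6}.
  The only value from 1–6 not eliminated is 3, so r4c6 = 3.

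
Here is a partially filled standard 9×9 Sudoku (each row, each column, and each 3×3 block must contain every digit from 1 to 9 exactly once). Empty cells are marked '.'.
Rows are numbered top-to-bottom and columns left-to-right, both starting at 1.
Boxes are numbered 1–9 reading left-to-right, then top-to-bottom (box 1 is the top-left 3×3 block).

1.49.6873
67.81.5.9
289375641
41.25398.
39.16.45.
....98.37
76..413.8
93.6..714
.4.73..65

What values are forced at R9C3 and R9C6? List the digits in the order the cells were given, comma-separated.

1,9

For R9C3:
  Consider where 1 can go in box 7.
  R7C3 is out (row 7 already has a 1).
  R8C3 is out (row 8 already has a 1).
  R9C1 is out (column 1 already has a 1).
  So the only cell in box 7 that can hold 1 is R9C3.
  So R9C3 = 1.
For R9C6:
  Consider where 9 can go in box 8.
  R7C4 is out (column 4 already has a 9).
  R8C5 is out (row 8 already has a 9).
  R8C6 is out (row 8 already has a 9).
  So the only cell in box 8 that can hold 9 is R9C6.
  So R9C6 = 9.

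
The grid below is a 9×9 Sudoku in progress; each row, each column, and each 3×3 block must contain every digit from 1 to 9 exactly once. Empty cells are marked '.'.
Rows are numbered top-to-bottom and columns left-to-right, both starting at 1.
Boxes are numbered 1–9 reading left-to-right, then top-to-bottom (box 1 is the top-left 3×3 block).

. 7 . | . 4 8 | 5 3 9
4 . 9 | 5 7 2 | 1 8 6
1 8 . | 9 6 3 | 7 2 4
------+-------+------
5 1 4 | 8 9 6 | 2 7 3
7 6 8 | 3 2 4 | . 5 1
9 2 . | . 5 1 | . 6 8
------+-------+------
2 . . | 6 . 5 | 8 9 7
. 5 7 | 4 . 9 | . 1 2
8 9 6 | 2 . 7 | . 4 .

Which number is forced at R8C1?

3

Row 8 already contains {1, 2, 4, 5, 7, 9}.
Column 1 already contains {1, 2, 4, 5, 7, 8, 9}.
Its 3×3 block (box 7) already contains {2, 5, 6, 7, 8, 9}.
The only value from 1–9 not eliminated is 3, so R8C1 = 3.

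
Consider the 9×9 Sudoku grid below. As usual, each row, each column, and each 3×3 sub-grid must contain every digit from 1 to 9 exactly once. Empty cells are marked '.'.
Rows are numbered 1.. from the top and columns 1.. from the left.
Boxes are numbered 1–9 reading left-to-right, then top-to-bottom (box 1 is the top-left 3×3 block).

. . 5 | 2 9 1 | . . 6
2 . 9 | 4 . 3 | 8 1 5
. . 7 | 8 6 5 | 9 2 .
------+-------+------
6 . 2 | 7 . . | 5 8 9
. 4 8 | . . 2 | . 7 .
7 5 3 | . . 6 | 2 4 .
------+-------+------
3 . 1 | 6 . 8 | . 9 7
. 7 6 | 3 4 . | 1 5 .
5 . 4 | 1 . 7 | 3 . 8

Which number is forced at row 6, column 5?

8

Cell row 6, column 5 itself could take any of {1, 8} by direct elimination.
Consider where 8 can go in column 5.
row 2, column 5 is out (row 2 already has a 8).
row 4, column 5 is out (row 4 already has a 8).
row 5, column 5 is out (row 5 already has a 8).
row 7, column 5 is out (row 7 already has a 8).
row 9, column 5 is out (row 9 already has a 8).
So the only cell in column 5 that can hold 8 is row 6, column 5.
Therefore row 6, column 5 = 8.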